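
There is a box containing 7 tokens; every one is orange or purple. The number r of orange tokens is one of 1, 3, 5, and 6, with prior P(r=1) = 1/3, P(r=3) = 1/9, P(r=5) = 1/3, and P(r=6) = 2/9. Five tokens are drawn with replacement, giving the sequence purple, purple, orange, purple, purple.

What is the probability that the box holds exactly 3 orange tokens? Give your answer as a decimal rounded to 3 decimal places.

The likelihood of the observed sequence under each hypothesis: P(data | r = 1) = (6/7)(6/7)(1/7)(6/7)(6/7) = 0.077111; P(data | r = 3) = (4/7)(4/7)(3/7)(4/7)(4/7) = 0.045695; P(data | r = 5) = (2/7)(2/7)(5/7)(2/7)(2/7) = 0.0047599; P(data | r = 6) = (1/7)(1/7)(6/7)(1/7)(1/7) = 0.00035699.
The prior-weighted likelihoods are 1/3 · 0.077111 = 0.025704, 1/9 · 0.045695 = 0.0050772, 1/3 · 0.0047599 = 0.0015866, 2/9 · 0.00035699 = 7.9332e-05; summing to 0.032447.
Hence P(r = 3 | data) = (0.0050772) / (0.032447) = 0.15648.

0.156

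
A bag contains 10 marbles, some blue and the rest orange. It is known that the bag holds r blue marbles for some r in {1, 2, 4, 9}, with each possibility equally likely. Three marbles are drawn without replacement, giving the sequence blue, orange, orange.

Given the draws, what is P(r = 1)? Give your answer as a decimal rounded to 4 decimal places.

Compute the likelihood of the observed sequence for each case: P(data | r = 1) = (1/10)(9/9)(8/8) = 1/10; P(data | r = 2) = (2/10)(8/9)(7/8) = 7/45; P(data | r = 4) = (4/10)(6/9)(5/8) = 1/6; P(data | r = 9) = (9/10)(1/9)(0/8) = 0.
The prior-weighted likelihoods are 1/4 · 1/10 = 1/40, 1/4 · 7/45 = 7/180, 1/4 · 1/6 = 1/24, 1/4 · 0 = 0; these sum to 19/180.
So P(r = 1 | data) = (1/40) / (19/180) = 9/38.

0.2368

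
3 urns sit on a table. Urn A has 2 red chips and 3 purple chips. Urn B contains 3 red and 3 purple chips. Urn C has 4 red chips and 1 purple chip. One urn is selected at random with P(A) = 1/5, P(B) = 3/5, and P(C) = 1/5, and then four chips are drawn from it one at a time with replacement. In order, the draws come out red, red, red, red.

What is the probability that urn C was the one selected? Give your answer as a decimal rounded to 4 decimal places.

0.6578

Under each hypothesis, the probability of the observed sequence is: P(data | urn A) = (2/5)(2/5)(2/5)(2/5) = 0.0256; P(data | urn B) = (3/6)(3/6)(3/6)(3/6) = 0.0625; P(data | urn C) = (4/5)(4/5)(4/5)(4/5) = 0.4096.
The prior-weighted likelihoods are 1/5 · 0.0256 = 0.00512, 3/5 · 0.0625 = 0.0375, 1/5 · 0.4096 = 0.08192; with total 0.12454.
Therefore the posterior P(urn C | data) = (0.08192) / (0.12454) = 0.65778.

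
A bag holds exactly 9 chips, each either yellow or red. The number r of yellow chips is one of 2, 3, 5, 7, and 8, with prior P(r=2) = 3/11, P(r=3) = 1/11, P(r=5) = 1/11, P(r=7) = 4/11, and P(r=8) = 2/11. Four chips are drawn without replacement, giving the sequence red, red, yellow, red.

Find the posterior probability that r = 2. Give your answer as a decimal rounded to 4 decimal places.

For each hypothesis, P(data | H) works out to: P(data | r = 2) = (7/9)(6/8)(2/7)(5/6) = 0.13889; P(data | r = 3) = (6/9)(5/8)(3/7)(4/6) = 0.11905; P(data | r = 5) = (4/9)(3/8)(5/7)(2/6) = 0.039683; P(data | r = 7) = (2/9)(1/8)(7/7)(0/6) = 0; P(data | r = 8) = (1/9)(0/8) = 0.
Weighting by the prior gives 3/11 · 0.13889 = 0.037879, 1/11 · 0.11905 = 0.010823, 1/11 · 0.039683 = 0.0036075, 4/11 · 0 = 0, 2/11 · 0 = 0; these sum to 0.052309.
Therefore the posterior P(r = 2 | data) = (0.037879) / (0.052309) = 0.72414.

0.7241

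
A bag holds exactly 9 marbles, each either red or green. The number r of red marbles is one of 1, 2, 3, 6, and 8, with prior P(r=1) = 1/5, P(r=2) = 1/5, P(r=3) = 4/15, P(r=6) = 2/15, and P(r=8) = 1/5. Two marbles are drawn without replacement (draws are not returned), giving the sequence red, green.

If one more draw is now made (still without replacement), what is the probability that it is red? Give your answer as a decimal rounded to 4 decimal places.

0.3853

For each hypothesis, P(data | H) works out to: P(data | r = 1) = (1/9)(8/8) = 1/9; P(data | r = 2) = (2/9)(7/8) = 7/36; P(data | r = 3) = (3/9)(6/8) = 1/4; P(data | r = 6) = (6/9)(3/8) = 1/4; P(data | r = 8) = (8/9)(1/8) = 1/9.
Weighting by the prior gives 1/5 · 1/9 = 1/45, 1/5 · 7/36 = 7/180, 4/15 · 1/4 = 1/15, 2/15 · 1/4 = 1/30, 1/5 · 1/9 = 1/45; with total 11/60.
Dividing through by the total gives posterior P(r = 1 | data) = 4/33, P(r = 2 | data) = 7/33, P(r = 3 | data) = 4/11, P(r = 6 | data) = 2/11, P(r = 8 | data) = 4/33.
So P(red next | data) = Σ P(red next | H) P(H | data) = (0)(4/33) + (1/7)(7/33) + (2/7)(4/11) + (5/7)(2/11) + (1)(4/33) = 89/231.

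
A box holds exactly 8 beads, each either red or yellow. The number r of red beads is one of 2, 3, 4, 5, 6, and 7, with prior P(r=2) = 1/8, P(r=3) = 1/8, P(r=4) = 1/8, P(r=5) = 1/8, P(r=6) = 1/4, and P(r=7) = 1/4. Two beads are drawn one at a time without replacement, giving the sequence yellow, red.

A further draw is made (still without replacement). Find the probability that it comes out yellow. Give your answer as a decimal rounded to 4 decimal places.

0.3854

The likelihood of the observed sequence under each hypothesis: P(data | r = 2) = (6/8)(2/7) = 3/14; P(data | r = 3) = (5/8)(3/7) = 15/56; P(data | r = 4) = (4/8)(4/7) = 2/7; P(data | r = 5) = (3/8)(5/7) = 15/56; P(data | r = 6) = (2/8)(6/7) = 3/14; P(data | r = 7) = (1/8)(7/7) = 1/8.
Multiplying each by its prior: 1/8 · 3/14 = 3/112, 1/8 · 15/56 = 15/448, 1/8 · 2/7 = 1/28, 1/8 · 15/56 = 15/448, 1/4 · 3/14 = 3/56, 1/4 · 1/8 = 1/32; with total 3/14.
Normalising, the posterior is P(r = 2 | data) = 1/8, P(r = 3 | data) = 5/32, P(r = 4 | data) = 1/6, P(r = 5 | data) = 5/32, P(r = 6 | data) = 1/4, P(r = 7 | data) = 7/48.
So P(yellow next | data) = Σ P(yellow next | H) P(H | data) = (5/6)(1/8) + (2/3)(5/32) + (1/2)(1/6) + (1/3)(5/32) + (1/6)(1/4) + (0)(7/48) = 37/96.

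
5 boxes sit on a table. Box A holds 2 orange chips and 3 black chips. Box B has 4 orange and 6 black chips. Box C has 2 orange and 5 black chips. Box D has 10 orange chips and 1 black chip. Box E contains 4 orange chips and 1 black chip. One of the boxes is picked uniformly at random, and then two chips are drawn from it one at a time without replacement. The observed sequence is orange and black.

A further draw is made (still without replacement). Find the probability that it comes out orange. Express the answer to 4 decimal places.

0.4915

For each hypothesis, P(data | H) works out to: P(data | box A) = (2/5)(3/4) = 0.3; P(data | box B) = (4/10)(6/9) = 0.26667; P(data | box C) = (2/7)(5/6) = 0.2381; P(data | box D) = (10/11)(1/10) = 0.090909; P(data | box E) = (4/5)(1/4) = 0.2.
Multiplying each by its prior: 1/5 · 0.3 = 0.06, 1/5 · 0.26667 = 0.053333, 1/5 · 0.2381 = 0.047619, 1/5 · 0.090909 = 0.018182, 1/5 · 0.2 = 0.04; with total 0.21913.
Dividing through by the total gives posterior P(box A | data) = 0.2738, P(box B | data) = 0.24338, P(box C | data) = 0.21731, P(box D | data) = 0.082971, P(box E | data) = 0.18254.
The predictive probability is P(orange next | data) = (1/3)(0.2738) + (3/8)(0.24338) + (1/5)(0.21731) + (1)(0.082971) + (1)(0.18254) = 0.49151.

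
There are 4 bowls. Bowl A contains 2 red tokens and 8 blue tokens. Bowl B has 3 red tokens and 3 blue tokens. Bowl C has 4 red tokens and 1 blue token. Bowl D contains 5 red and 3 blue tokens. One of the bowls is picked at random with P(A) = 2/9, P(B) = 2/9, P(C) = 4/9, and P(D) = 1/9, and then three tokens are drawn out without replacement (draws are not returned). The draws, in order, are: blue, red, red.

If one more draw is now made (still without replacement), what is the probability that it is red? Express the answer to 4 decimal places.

For each hypothesis, P(data | H) works out to: P(data | bowl A) = (8/10)(2/9)(1/8) = 0.022222; P(data | bowl B) = (3/6)(3/5)(2/4) = 0.15; P(data | bowl C) = (1/5)(4/4)(3/3) = 0.2; P(data | bowl D) = (3/8)(5/7)(4/6) = 0.17857.
Weighting by the prior gives 2/9 · 0.022222 = 0.0049383, 2/9 · 0.15 = 0.033333, 4/9 · 0.2 = 0.088889, 1/9 · 0.17857 = 0.019841; with total 0.147.
Normalising, the posterior is P(bowl A | data) = 0.033593, P(bowl B | data) = 0.22675, P(bowl C | data) = 0.60468, P(bowl D | data) = 0.13497.
So P(red next | data) = Σ P(red next | H) P(H | data) = (0)(0.033593) + (1/3)(0.22675) + (1)(0.60468) + (3/5)(0.13497) = 0.76125.

0.7612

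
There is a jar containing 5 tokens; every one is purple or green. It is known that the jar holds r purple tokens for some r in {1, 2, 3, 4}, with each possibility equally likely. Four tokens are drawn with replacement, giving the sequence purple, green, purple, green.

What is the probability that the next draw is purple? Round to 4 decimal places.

0.5000

The likelihood of the observed sequence under each hypothesis: P(data | r = 1) = (1/5)(4/5)(1/5)(4/5) = 16/625; P(data | r = 2) = (2/5)(3/5)(2/5)(3/5) = 36/625; P(data | r = 3) = (3/5)(2/5)(3/5)(2/5) = 36/625; P(data | r = 4) = (4/5)(1/5)(4/5)(1/5) = 16/625.
The prior-weighted likelihoods are 1/4 · 16/625 = 4/625, 1/4 · 36/625 = 9/625, 1/4 · 36/625 = 9/625, 1/4 · 16/625 = 4/625; summing to 26/625.
Normalising, the posterior is P(r = 1 | data) = 2/13, P(r = 2 | data) = 9/26, P(r = 3 | data) = 9/26, P(r = 4 | data) = 2/13.
Averaging over the posterior, P(purple next | data) = (1/5)(2/13) + (2/5)(9/26) + (3/5)(9/26) + (4/5)(2/13) = 1/2.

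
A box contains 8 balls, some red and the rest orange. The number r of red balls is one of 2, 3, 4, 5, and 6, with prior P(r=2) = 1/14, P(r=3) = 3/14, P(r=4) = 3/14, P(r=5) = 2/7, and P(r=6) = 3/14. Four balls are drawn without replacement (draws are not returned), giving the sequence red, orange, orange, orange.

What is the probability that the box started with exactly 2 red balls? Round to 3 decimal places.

0.202

Compute the likelihood of the observed sequence for each case: P(data | r = 2) = (2/8)(6/7)(5/6)(4/5) = 0.14286; P(data | r = 3) = (3/8)(5/7)(4/6)(3/5) = 0.10714; P(data | r = 4) = (4/8)(4/7)(3/6)(2/5) = 0.057143; P(data | r = 5) = (5/8)(3/7)(2/6)(1/5) = 0.017857; P(data | r = 6) = (6/8)(2/7)(1/6)(0/5) = 0.
Weighting by the prior gives 1/14 · 0.14286 = 0.010204, 3/14 · 0.10714 = 0.022959, 3/14 · 0.057143 = 0.012245, 2/7 · 0.017857 = 0.005102, 3/14 · 0 = 0; these sum to 0.05051.
So P(r = 2 | data) = (0.010204) / (0.05051) = 0.20202.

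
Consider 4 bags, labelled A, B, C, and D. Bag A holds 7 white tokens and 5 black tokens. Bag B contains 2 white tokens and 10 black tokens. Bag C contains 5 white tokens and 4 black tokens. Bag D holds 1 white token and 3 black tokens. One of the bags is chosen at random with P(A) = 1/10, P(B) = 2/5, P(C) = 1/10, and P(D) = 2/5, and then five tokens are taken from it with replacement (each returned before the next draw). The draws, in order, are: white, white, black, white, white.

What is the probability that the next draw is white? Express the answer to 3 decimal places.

Under each hypothesis, the probability of the observed sequence is: P(data | bag A) = (7/12)(7/12)(5/12)(7/12)(7/12) = 0.048245; P(data | bag B) = (2/12)(2/12)(10/12)(2/12)(2/12) = 0.000643; P(data | bag C) = (5/9)(5/9)(4/9)(5/9)(5/9) = 0.042338; P(data | bag D) = (1/4)(1/4)(3/4)(1/4)(1/4) = 0.0029297.
Weighting by the prior gives 1/10 · 0.048245 = 0.0048245, 2/5 · 0.000643 = 0.0002572, 1/10 · 0.042338 = 0.0042338, 2/5 · 0.0029297 = 0.0011719; these sum to 0.010487.
Dividing through by the total gives posterior P(bag A | data) = 0.46003, P(bag B | data) = 0.024525, P(bag C | data) = 0.4037, P(bag D | data) = 0.11174.
So P(white next | data) = Σ P(white next | H) P(H | data) = (7/12)(0.46003) + (1/6)(0.024525) + (5/9)(0.4037) + (1/4)(0.11174) = 0.52465.

0.525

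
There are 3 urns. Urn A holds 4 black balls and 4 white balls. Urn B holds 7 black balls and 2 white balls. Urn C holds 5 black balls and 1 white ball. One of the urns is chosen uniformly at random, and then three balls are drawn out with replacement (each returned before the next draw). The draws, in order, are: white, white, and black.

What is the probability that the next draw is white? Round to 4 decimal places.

For each hypothesis, P(data | H) works out to: P(data | urn A) = (4/8)(4/8)(4/8) = 0.125; P(data | urn B) = (2/9)(2/9)(7/9) = 0.038409; P(data | urn C) = (1/6)(1/6)(5/6) = 0.023148.
Weighting by the prior gives 1/3 · 0.125 = 0.041667, 1/3 · 0.038409 = 0.012803, 1/3 · 0.023148 = 0.007716; these sum to 0.062186.
Dividing through by the total gives posterior P(urn A | data) = 0.67004, P(urn B | data) = 0.20588, P(urn C | data) = 0.12408.
The predictive probability is P(white next | data) = (1/2)(0.67004) + (2/9)(0.20588) + (1/6)(0.12408) = 0.40145.

0.4015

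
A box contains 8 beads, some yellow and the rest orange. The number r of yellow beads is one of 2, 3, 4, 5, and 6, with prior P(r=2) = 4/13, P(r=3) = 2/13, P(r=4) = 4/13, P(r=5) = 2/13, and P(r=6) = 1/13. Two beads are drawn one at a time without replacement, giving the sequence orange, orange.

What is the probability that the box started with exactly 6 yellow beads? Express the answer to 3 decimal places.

0.009

Under each hypothesis, the probability of the observed sequence is: P(data | r = 2) = (6/8)(5/7) = 15/28; P(data | r = 3) = (5/8)(4/7) = 5/14; P(data | r = 4) = (4/8)(3/7) = 3/14; P(data | r = 5) = (3/8)(2/7) = 3/28; P(data | r = 6) = (2/8)(1/7) = 1/28.
Multiplying each by its prior: 4/13 · 15/28 = 15/91, 2/13 · 5/14 = 5/91, 4/13 · 3/14 = 6/91, 2/13 · 3/28 = 3/182, 1/13 · 1/28 = 1/364; summing to 111/364.
So P(r = 6 | data) = (1/364) / (111/364) = 1/111.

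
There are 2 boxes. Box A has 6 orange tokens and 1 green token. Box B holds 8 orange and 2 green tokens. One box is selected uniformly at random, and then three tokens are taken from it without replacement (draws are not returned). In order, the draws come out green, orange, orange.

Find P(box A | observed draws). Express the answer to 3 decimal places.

For each hypothesis, P(data | H) works out to: P(data | box A) = (1/7)(6/6)(5/5) = 1/7; P(data | box B) = (2/10)(8/9)(7/8) = 7/45.
Multiplying each by its prior: 1/2 · 1/7 = 1/14, 1/2 · 7/45 = 7/90; with total 47/315.
By Bayes' rule, P(box A | data) = (1/14) / (47/315) = 45/94.

0.479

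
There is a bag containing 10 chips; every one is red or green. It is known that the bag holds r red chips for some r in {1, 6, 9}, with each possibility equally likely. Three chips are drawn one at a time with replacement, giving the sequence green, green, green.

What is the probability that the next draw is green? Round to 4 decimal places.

0.8587

For each hypothesis, P(data | H) works out to: P(data | r = 1) = (9/10)(9/10)(9/10) = 0.729; P(data | r = 6) = (4/10)(4/10)(4/10) = 0.064; P(data | r = 9) = (1/10)(1/10)(1/10) = 0.001.
Multiplying each by its prior: 1/3 · 0.729 = 0.243, 1/3 · 0.064 = 0.021333, 1/3 · 0.001 = 0.00033333; summing to 0.26467.
Dividing through by the total gives posterior P(r = 1 | data) = 0.91814, P(r = 6 | data) = 0.080605, P(r = 9 | data) = 0.0012594.
The predictive probability is P(green next | data) = (9/10)(0.91814) + (2/5)(0.080605) + (1/10)(0.0012594) = 0.85869.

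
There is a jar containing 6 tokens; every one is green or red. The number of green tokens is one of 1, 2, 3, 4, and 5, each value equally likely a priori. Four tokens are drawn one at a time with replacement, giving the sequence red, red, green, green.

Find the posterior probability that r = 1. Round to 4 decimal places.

For each hypothesis, P(data | H) works out to: P(data | r = 1) = (5/6)(5/6)(1/6)(1/6) = 0.01929; P(data | r = 2) = (4/6)(4/6)(2/6)(2/6) = 0.049383; P(data | r = 3) = (3/6)(3/6)(3/6)(3/6) = 0.0625; P(data | r = 4) = (2/6)(2/6)(4/6)(4/6) = 0.049383; P(data | r = 5) = (1/6)(1/6)(5/6)(5/6) = 0.01929.
Weighting by the prior gives 1/5 · 0.01929 = 0.003858, 1/5 · 0.049383 = 0.0098765, 1/5 · 0.0625 = 0.0125, 1/5 · 0.049383 = 0.0098765, 1/5 · 0.01929 = 0.003858; summing to 0.039969.
Therefore the posterior P(r = 1 | data) = (0.003858) / (0.039969) = 0.096525.

0.0965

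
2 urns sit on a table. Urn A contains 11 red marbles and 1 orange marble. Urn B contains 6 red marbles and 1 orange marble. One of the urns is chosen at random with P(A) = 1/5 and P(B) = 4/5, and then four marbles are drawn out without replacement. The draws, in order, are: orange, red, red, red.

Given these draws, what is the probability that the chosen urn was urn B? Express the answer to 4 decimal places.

0.8727

The likelihood of the observed sequence under each hypothesis: P(data | urn A) = (1/12)(11/11)(10/10)(9/9) = 1/12; P(data | urn B) = (1/7)(6/6)(5/5)(4/4) = 1/7.
Multiplying each by its prior: 1/5 · 1/12 = 1/60, 4/5 · 1/7 = 4/35; summing to 11/84.
So P(urn B | data) = (4/35) / (11/84) = 48/55.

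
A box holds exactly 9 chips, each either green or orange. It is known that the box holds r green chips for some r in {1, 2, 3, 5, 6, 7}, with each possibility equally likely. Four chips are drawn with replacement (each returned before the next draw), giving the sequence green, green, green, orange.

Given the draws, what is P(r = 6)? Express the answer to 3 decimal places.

0.315

For each hypothesis, P(data | H) works out to: P(data | r = 1) = (1/9)(1/9)(1/9)(8/9) = 0.0012193; P(data | r = 2) = (2/9)(2/9)(2/9)(7/9) = 0.0085353; P(data | r = 3) = (3/9)(3/9)(3/9)(6/9) = 0.024691; P(data | r = 5) = (5/9)(5/9)(5/9)(4/9) = 0.076208; P(data | r = 6) = (6/9)(6/9)(6/9)(3/9) = 0.098765; P(data | r = 7) = (7/9)(7/9)(7/9)(2/9) = 0.10456.
The prior-weighted likelihoods are 1/6 · 0.0012193 = 0.00020322, 1/6 · 0.0085353 = 0.0014225, 1/6 · 0.024691 = 0.0041152, 1/6 · 0.076208 = 0.012701, 1/6 · 0.098765 = 0.016461, 1/6 · 0.10456 = 0.017426; summing to 0.052329.
Hence P(r = 6 | data) = (0.016461) / (0.052329) = 0.31456.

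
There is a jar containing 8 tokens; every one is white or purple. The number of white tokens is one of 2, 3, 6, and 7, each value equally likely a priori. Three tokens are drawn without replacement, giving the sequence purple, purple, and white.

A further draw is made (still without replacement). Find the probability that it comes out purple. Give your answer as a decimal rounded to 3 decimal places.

Compute the likelihood of the observed sequence for each case: P(data | r = 2) = (6/8)(5/7)(2/6) = 5/28; P(data | r = 3) = (5/8)(4/7)(3/6) = 5/28; P(data | r = 6) = (2/8)(1/7)(6/6) = 1/28; P(data | r = 7) = (1/8)(0/7) = 0.
The prior-weighted likelihoods are 1/4 · 5/28 = 5/112, 1/4 · 5/28 = 5/112, 1/4 · 1/28 = 1/112, 1/4 · 0 = 0; summing to 11/112.
Dividing through by the total gives posterior P(r = 2 | data) = 5/11, P(r = 3 | data) = 5/11, P(r = 6 | data) = 1/11, P(r = 7 | data) = 0.
Averaging over the posterior, P(purple next | data) = (4/5)(5/11) + (3/5)(5/11) + (0)(1/11) = 7/11.

0.636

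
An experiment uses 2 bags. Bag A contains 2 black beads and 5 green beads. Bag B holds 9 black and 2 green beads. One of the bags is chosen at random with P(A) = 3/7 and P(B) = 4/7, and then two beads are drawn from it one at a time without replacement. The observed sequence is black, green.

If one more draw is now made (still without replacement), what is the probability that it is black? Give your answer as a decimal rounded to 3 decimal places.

Compute the likelihood of the observed sequence for each case: P(data | bag A) = (2/7)(5/6) = 0.2381; P(data | bag B) = (9/11)(2/10) = 0.16364.
Weighting by the prior gives 3/7 · 0.2381 = 0.10204, 4/7 · 0.16364 = 0.093506; with total 0.19555.
Normalising, the posterior is P(bag A | data) = 0.52182, P(bag B | data) = 0.47818.
Averaging over the posterior, P(black next | data) = (1/5)(0.52182) + (8/9)(0.47818) = 0.52941.

0.529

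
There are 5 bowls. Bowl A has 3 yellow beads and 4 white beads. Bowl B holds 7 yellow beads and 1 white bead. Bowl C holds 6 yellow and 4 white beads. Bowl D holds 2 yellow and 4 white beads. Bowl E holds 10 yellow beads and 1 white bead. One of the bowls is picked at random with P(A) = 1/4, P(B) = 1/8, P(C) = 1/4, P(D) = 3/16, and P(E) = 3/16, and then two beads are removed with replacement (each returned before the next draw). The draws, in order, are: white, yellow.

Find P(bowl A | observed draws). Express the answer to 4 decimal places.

0.3188

Under each hypothesis, the probability of the observed sequence is: P(data | bowl A) = (4/7)(3/7) = 0.2449; P(data | bowl B) = (1/8)(7/8) = 0.10938; P(data | bowl C) = (4/10)(6/10) = 0.24; P(data | bowl D) = (4/6)(2/6) = 0.22222; P(data | bowl E) = (1/11)(10/11) = 0.082645.
The prior-weighted likelihoods are 1/4 · 0.2449 = 0.061224, 1/8 · 0.10938 = 0.013672, 1/4 · 0.24 = 0.06, 3/16 · 0.22222 = 0.041667, 3/16 · 0.082645 = 0.015496; these sum to 0.19206.
Therefore the posterior P(bowl A | data) = (0.061224) / (0.19206) = 0.31878.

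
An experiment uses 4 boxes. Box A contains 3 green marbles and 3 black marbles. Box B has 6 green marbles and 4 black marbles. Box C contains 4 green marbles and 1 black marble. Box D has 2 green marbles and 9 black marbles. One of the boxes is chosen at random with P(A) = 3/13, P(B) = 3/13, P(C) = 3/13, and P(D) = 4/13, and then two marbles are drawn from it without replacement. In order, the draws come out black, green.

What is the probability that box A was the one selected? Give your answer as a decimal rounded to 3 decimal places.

0.305

For each hypothesis, P(data | H) works out to: P(data | box A) = (3/6)(3/5) = 3/10; P(data | box B) = (4/10)(6/9) = 4/15; P(data | box C) = (1/5)(4/4) = 1/5; P(data | box D) = (9/11)(2/10) = 9/55.
The prior-weighted likelihoods are 3/13 · 3/10 = 9/130, 3/13 · 4/15 = 4/65, 3/13 · 1/5 = 3/65, 4/13 · 9/55 = 36/715; with total 5/22.
So P(box A | data) = (9/130) / (5/22) = 99/325.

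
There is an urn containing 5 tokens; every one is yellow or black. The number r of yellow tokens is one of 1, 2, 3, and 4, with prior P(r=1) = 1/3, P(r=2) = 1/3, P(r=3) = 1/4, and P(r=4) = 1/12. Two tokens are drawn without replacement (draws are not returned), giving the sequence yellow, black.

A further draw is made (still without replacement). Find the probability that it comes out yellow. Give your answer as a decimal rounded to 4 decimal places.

For each hypothesis, P(data | H) works out to: P(data | r = 1) = (1/5)(4/4) = 1/5; P(data | r = 2) = (2/5)(3/4) = 3/10; P(data | r = 3) = (3/5)(2/4) = 3/10; P(data | r = 4) = (4/5)(1/4) = 1/5.
Multiplying each by its prior: 1/3 · 1/5 = 1/15, 1/3 · 3/10 = 1/10, 1/4 · 3/10 = 3/40, 1/12 · 1/5 = 1/60; summing to 31/120.
The posterior is then P(r = 1 | data) = 8/31, P(r = 2 | data) = 12/31, P(r = 3 | data) = 9/31, P(r = 4 | data) = 2/31.
So P(yellow next | data) = Σ P(yellow next | H) P(H | data) = (0)(8/31) + (1/3)(12/31) + (2/3)(9/31) + (1)(2/31) = 12/31.

0.3871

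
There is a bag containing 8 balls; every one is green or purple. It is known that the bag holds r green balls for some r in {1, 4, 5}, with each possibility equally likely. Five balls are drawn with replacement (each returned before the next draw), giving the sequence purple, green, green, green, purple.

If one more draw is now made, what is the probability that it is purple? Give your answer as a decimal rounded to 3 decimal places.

0.444

Under each hypothesis, the probability of the observed sequence is: P(data | r = 1) = (7/8)(1/8)(1/8)(1/8)(7/8) = 0.0014954; P(data | r = 4) = (4/8)(4/8)(4/8)(4/8)(4/8) = 0.03125; P(data | r = 5) = (3/8)(5/8)(5/8)(5/8)(3/8) = 0.034332.
The prior-weighted likelihoods are 1/3 · 0.0014954 = 0.00049845, 1/3 · 0.03125 = 0.010417, 1/3 · 0.034332 = 0.011444; summing to 0.022359.
Dividing through by the total gives posterior P(r = 1 | data) = 0.022293, P(r = 4 | data) = 0.46588, P(r = 5 | data) = 0.51183.
Averaging over the posterior, P(purple next | data) = (7/8)(0.022293) + (1/2)(0.46588) + (3/8)(0.51183) = 0.44438.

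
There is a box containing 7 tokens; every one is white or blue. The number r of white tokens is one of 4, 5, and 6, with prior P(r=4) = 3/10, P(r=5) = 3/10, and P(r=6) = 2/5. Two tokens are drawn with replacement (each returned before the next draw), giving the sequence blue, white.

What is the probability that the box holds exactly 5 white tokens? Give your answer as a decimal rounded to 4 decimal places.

Compute the likelihood of the observed sequence for each case: P(data | r = 4) = (3/7)(4/7) = 12/49; P(data | r = 5) = (2/7)(5/7) = 10/49; P(data | r = 6) = (1/7)(6/7) = 6/49.
Multiplying each by its prior: 3/10 · 12/49 = 18/245, 3/10 · 10/49 = 3/49, 2/5 · 6/49 = 12/245; with total 9/49.
Therefore the posterior P(r = 5 | data) = (3/49) / (9/49) = 1/3.

0.3333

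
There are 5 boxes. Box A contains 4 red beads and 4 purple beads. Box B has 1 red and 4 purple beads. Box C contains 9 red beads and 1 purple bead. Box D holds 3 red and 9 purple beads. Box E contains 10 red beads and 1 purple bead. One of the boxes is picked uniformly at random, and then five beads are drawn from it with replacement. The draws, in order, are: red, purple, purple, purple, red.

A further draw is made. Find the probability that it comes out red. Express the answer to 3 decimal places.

Under each hypothesis, the probability of the observed sequence is: P(data | box A) = (4/8)(4/8)(4/8)(4/8)(4/8) = 0.03125; P(data | box B) = (1/5)(4/5)(4/5)(4/5)(1/5) = 0.02048; P(data | box C) = (9/10)(1/10)(1/10)(1/10)(9/10) = 0.00081; P(data | box D) = (3/12)(9/12)(9/12)(9/12)(3/12) = 0.026367; P(data | box E) = (10/11)(1/11)(1/11)(1/11)(10/11) = 0.00062092.
Weighting by the prior gives 1/5 · 0.03125 = 0.00625, 1/5 · 0.02048 = 0.004096, 1/5 · 0.00081 = 0.000162, 1/5 · 0.026367 = 0.0052734, 1/5 · 0.00062092 = 0.00012418; these sum to 0.015906.
The posterior is then P(box A | data) = 0.39294, P(box B | data) = 0.25752, P(box C | data) = 0.010185, P(box D | data) = 0.33155, P(box E | data) = 0.0078076.
Averaging over the posterior, P(red next | data) = (1/2)(0.39294) + (1/5)(0.25752) + (9/10)(0.010185) + (1/4)(0.33155) + (10/11)(0.0078076) = 0.34713.

0.347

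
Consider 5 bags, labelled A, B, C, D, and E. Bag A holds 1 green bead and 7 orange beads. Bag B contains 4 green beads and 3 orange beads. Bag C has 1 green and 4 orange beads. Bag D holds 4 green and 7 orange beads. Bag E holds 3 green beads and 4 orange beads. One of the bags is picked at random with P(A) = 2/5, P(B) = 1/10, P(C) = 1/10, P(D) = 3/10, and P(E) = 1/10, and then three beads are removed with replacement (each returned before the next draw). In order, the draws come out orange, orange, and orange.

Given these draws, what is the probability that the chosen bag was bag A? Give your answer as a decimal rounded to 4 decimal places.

0.6335

Under each hypothesis, the probability of the observed sequence is: P(data | bag A) = (7/8)(7/8)(7/8) = 0.66992; P(data | bag B) = (3/7)(3/7)(3/7) = 0.078717; P(data | bag C) = (4/5)(4/5)(4/5) = 0.512; P(data | bag D) = (7/11)(7/11)(7/11) = 0.2577; P(data | bag E) = (4/7)(4/7)(4/7) = 0.18659.
Multiplying each by its prior: 2/5 · 0.66992 = 0.26797, 1/10 · 0.078717 = 0.0078717, 1/10 · 0.512 = 0.0512, 3/10 · 0.2577 = 0.07731, 1/10 · 0.18659 = 0.018659; summing to 0.42301.
Therefore the posterior P(bag A | data) = (0.26797) / (0.42301) = 0.63348.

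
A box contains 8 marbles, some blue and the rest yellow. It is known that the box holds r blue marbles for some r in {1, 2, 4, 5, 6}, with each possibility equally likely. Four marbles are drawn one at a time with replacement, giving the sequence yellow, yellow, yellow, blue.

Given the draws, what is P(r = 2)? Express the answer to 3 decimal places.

0.356

Compute the likelihood of the observed sequence for each case: P(data | r = 1) = (7/8)(7/8)(7/8)(1/8) = 0.08374; P(data | r = 2) = (6/8)(6/8)(6/8)(2/8) = 0.10547; P(data | r = 4) = (4/8)(4/8)(4/8)(4/8) = 0.0625; P(data | r = 5) = (3/8)(3/8)(3/8)(5/8) = 0.032959; P(data | r = 6) = (2/8)(2/8)(2/8)(6/8) = 0.011719.
The prior-weighted likelihoods are 1/5 · 0.08374 = 0.016748, 1/5 · 0.10547 = 0.021094, 1/5 · 0.0625 = 0.0125, 1/5 · 0.032959 = 0.0065918, 1/5 · 0.011719 = 0.0023437; these sum to 0.059277.
By Bayes' rule, P(r = 2 | data) = (0.021094) / (0.059277) = 0.35585.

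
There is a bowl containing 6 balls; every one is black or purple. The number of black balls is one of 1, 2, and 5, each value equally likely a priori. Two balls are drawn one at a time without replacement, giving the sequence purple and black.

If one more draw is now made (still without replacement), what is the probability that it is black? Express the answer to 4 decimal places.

0.3889

Under each hypothesis, the probability of the observed sequence is: P(data | r = 1) = (5/6)(1/5) = 1/6; P(data | r = 2) = (4/6)(2/5) = 4/15; P(data | r = 5) = (1/6)(5/5) = 1/6.
The prior-weighted likelihoods are 1/3 · 1/6 = 1/18, 1/3 · 4/15 = 4/45, 1/3 · 1/6 = 1/18; with total 1/5.
The posterior is then P(r = 1 | data) = 5/18, P(r = 2 | data) = 4/9, P(r = 5 | data) = 5/18.
Averaging over the posterior, P(black next | data) = (0)(5/18) + (1/4)(4/9) + (1)(5/18) = 7/18.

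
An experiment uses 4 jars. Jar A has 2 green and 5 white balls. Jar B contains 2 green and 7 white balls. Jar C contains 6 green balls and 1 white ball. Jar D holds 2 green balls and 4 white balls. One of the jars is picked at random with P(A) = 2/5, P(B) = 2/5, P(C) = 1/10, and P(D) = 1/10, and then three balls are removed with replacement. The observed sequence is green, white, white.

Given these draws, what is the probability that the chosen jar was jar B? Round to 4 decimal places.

Under each hypothesis, the probability of the observed sequence is: P(data | jar A) = (2/7)(5/7)(5/7) = 0.14577; P(data | jar B) = (2/9)(7/9)(7/9) = 0.13443; P(data | jar C) = (6/7)(1/7)(1/7) = 0.017493; P(data | jar D) = (2/6)(4/6)(4/6) = 0.14815.
Multiplying each by its prior: 2/5 · 0.14577 = 0.058309, 2/5 · 0.13443 = 0.053772, 1/10 · 0.017493 = 0.0017493, 1/10 · 0.14815 = 0.014815; summing to 0.12865.
By Bayes' rule, P(jar B | data) = (0.053772) / (0.12865) = 0.41799.

0.4180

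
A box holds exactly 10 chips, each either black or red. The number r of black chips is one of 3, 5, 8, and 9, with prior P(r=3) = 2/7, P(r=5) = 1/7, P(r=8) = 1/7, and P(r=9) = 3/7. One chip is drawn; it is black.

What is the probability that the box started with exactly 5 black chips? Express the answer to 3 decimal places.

The likelihood of this draw under each hypothesis: P(data | r = 3) = (3/10) = 3/10; P(data | r = 5) = (5/10) = 1/2; P(data | r = 8) = (8/10) = 4/5; P(data | r = 9) = (9/10) = 9/10.
The prior-weighted likelihoods are 2/7 · 3/10 = 3/35, 1/7 · 1/2 = 1/14, 1/7 · 4/5 = 4/35, 3/7 · 9/10 = 27/70; summing to 23/35.
Hence P(r = 5 | data) = (1/14) / (23/35) = 5/46.

0.109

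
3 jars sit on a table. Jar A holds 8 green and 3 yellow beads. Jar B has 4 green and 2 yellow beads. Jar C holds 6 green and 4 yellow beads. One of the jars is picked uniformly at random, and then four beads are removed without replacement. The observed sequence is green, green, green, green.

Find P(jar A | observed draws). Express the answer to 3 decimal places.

Under each hypothesis, the probability of the observed sequence is: P(data | jar A) = (8/11)(7/10)(6/9)(5/8) = 0.21212; P(data | jar B) = (4/6)(3/5)(2/4)(1/3) = 0.066667; P(data | jar C) = (6/10)(5/9)(4/8)(3/7) = 0.071429.
Multiplying each by its prior: 1/3 · 0.21212 = 0.070707, 1/3 · 0.066667 = 0.022222, 1/3 · 0.071429 = 0.02381; with total 0.11674.
Hence P(jar A | data) = (0.070707) / (0.11674) = 0.60569.

0.606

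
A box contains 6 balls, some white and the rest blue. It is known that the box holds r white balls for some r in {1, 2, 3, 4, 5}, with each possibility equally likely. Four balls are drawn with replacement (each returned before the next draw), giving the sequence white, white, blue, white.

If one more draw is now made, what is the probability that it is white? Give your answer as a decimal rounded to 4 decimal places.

0.6509

For each hypothesis, P(data | H) works out to: P(data | r = 1) = (1/6)(1/6)(5/6)(1/6) = 0.003858; P(data | r = 2) = (2/6)(2/6)(4/6)(2/6) = 0.024691; P(data | r = 3) = (3/6)(3/6)(3/6)(3/6) = 0.0625; P(data | r = 4) = (4/6)(4/6)(2/6)(4/6) = 0.098765; P(data | r = 5) = (5/6)(5/6)(1/6)(5/6) = 0.096451.
Weighting by the prior gives 1/5 · 0.003858 = 0.0007716, 1/5 · 0.024691 = 0.0049383, 1/5 · 0.0625 = 0.0125, 1/5 · 0.098765 = 0.019753, 1/5 · 0.096451 = 0.01929; summing to 0.057253.
Dividing through by the total gives posterior P(r = 1 | data) = 0.013477, P(r = 2 | data) = 0.086253, P(r = 3 | data) = 0.21833, P(r = 4 | data) = 0.34501, P(r = 5 | data) = 0.33693.
Averaging over the posterior, P(white next | data) = (1/6)(0.013477) + (1/3)(0.086253) + (1/2)(0.21833) + (2/3)(0.34501) + (5/6)(0.33693) = 0.65094.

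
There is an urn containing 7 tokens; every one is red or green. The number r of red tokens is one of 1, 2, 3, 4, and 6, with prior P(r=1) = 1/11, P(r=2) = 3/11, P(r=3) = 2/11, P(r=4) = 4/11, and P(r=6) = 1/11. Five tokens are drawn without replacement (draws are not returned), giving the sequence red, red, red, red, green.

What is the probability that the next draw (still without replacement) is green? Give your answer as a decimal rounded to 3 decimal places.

Compute the likelihood of the observed sequence for each case: P(data | r = 1) = (1/7)(0/6) = 0; P(data | r = 2) = (2/7)(1/6)(0/5) = 0; P(data | r = 3) = (3/7)(2/6)(1/5)(0/4) = 0; P(data | r = 4) = (4/7)(3/6)(2/5)(1/4)(3/3) = 1/35; P(data | r = 6) = (6/7)(5/6)(4/5)(3/4)(1/3) = 1/7.
The prior-weighted likelihoods are 1/11 · 0 = 0, 3/11 · 0 = 0, 2/11 · 0 = 0, 4/11 · 1/35 = 4/385, 1/11 · 1/7 = 1/77; summing to 9/385.
Dividing through by the total gives posterior P(r = 1 | data) = 0, P(r = 2 | data) = 0, P(r = 3 | data) = 0, P(r = 4 | data) = 4/9, P(r = 6 | data) = 5/9.
Averaging over the posterior, P(green next | data) = (1)(4/9) + (0)(5/9) = 4/9.

0.444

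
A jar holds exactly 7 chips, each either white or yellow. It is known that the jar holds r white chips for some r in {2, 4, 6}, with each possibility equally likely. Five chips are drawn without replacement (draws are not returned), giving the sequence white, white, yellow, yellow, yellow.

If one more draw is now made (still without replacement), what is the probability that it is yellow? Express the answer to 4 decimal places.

Under each hypothesis, the probability of the observed sequence is: P(data | r = 2) = (2/7)(1/6)(5/5)(4/4)(3/3) = 1/21; P(data | r = 4) = (4/7)(3/6)(3/5)(2/4)(1/3) = 1/35; P(data | r = 6) = (6/7)(5/6)(1/5)(0/4) = 0.
Weighting by the prior gives 1/3 · 1/21 = 1/63, 1/3 · 1/35 = 1/105, 1/3 · 0 = 0; summing to 8/315.
Normalising, the posterior is P(r = 2 | data) = 5/8, P(r = 4 | data) = 3/8, P(r = 6 | data) = 0.
So P(yellow next | data) = Σ P(yellow next | H) P(H | data) = (1)(5/8) + (0)(3/8) = 5/8.

0.6250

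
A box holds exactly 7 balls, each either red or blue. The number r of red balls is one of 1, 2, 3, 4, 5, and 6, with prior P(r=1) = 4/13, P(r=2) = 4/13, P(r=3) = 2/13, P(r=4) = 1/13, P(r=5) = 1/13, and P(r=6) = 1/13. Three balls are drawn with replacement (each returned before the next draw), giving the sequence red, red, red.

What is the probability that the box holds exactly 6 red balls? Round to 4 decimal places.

Compute the likelihood of the observed sequence for each case: P(data | r = 1) = (1/7)(1/7)(1/7) = 0.0029155; P(data | r = 2) = (2/7)(2/7)(2/7) = 0.023324; P(data | r = 3) = (3/7)(3/7)(3/7) = 0.078717; P(data | r = 4) = (4/7)(4/7)(4/7) = 0.18659; P(data | r = 5) = (5/7)(5/7)(5/7) = 0.36443; P(data | r = 6) = (6/7)(6/7)(6/7) = 0.62974.
The prior-weighted likelihoods are 4/13 · 0.0029155 = 0.00089706, 4/13 · 0.023324 = 0.0071765, 2/13 · 0.078717 = 0.01211, 1/13 · 0.18659 = 0.014353, 1/13 · 0.36443 = 0.028033, 1/13 · 0.62974 = 0.048441; with total 0.11101.
So P(r = 6 | data) = (0.048441) / (0.11101) = 0.43636.

0.4364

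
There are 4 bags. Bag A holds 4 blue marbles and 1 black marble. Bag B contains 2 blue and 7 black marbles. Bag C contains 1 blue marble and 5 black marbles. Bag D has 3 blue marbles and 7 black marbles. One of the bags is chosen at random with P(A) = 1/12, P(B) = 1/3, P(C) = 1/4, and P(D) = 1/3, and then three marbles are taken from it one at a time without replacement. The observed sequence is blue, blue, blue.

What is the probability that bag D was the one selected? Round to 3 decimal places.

0.077

Compute the likelihood of the observed sequence for each case: P(data | bag A) = (4/5)(3/4)(2/3) = 2/5; P(data | bag B) = (2/9)(1/8)(0/7) = 0; P(data | bag C) = (1/6)(0/5) = 0; P(data | bag D) = (3/10)(2/9)(1/8) = 1/120.
The prior-weighted likelihoods are 1/12 · 2/5 = 1/30, 1/3 · 0 = 0, 1/4 · 0 = 0, 1/3 · 1/120 = 1/360; summing to 13/360.
By Bayes' rule, P(bag D | data) = (1/360) / (13/360) = 1/13.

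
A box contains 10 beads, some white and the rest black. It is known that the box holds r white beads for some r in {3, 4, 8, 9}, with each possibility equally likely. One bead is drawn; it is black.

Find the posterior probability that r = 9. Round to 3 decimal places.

The likelihood of this draw under each hypothesis: P(data | r = 3) = (7/10) = 7/10; P(data | r = 4) = (6/10) = 3/5; P(data | r = 8) = (2/10) = 1/5; P(data | r = 9) = (1/10) = 1/10.
The prior-weighted likelihoods are 1/4 · 7/10 = 7/40, 1/4 · 3/5 = 3/20, 1/4 · 1/5 = 1/20, 1/4 · 1/10 = 1/40; these sum to 2/5.
By Bayes' rule, P(r = 9 | data) = (1/40) / (2/5) = 1/16.

0.063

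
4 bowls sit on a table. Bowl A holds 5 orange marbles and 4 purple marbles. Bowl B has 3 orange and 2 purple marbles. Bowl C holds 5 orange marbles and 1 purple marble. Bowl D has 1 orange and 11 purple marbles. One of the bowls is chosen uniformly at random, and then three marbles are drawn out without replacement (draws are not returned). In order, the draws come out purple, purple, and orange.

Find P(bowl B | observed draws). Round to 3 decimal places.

0.331

For each hypothesis, P(data | H) works out to: P(data | bowl A) = (4/9)(3/8)(5/7) = 0.11905; P(data | bowl B) = (2/5)(1/4)(3/3) = 0.1; P(data | bowl C) = (1/6)(0/5) = 0; P(data | bowl D) = (11/12)(10/11)(1/10) = 0.083333.
Multiplying each by its prior: 1/4 · 0.11905 = 0.029762, 1/4 · 0.1 = 0.025, 1/4 · 0 = 0, 1/4 · 0.083333 = 0.020833; summing to 0.075595.
So P(bowl B | data) = (0.025) / (0.075595) = 0.33071.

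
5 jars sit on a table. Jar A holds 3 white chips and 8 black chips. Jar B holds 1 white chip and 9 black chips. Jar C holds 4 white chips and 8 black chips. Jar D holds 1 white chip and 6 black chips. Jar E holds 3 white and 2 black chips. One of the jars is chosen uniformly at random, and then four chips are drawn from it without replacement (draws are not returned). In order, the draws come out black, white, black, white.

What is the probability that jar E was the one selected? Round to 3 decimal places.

0.503

Compute the likelihood of the observed sequence for each case: P(data | jar A) = (8/11)(3/10)(7/9)(2/8) = 0.042424; P(data | jar B) = (9/10)(1/9)(8/8)(0/7) = 0; P(data | jar C) = (8/12)(4/11)(7/10)(3/9) = 0.056566; P(data | jar D) = (6/7)(1/6)(5/5)(0/4) = 0; P(data | jar E) = (2/5)(3/4)(1/3)(2/2) = 0.1.
Weighting by the prior gives 1/5 · 0.042424 = 0.0084848, 1/5 · 0 = 0, 1/5 · 0.056566 = 0.011313, 1/5 · 0 = 0, 1/5 · 0.1 = 0.02; these sum to 0.039798.
Hence P(jar E | data) = (0.02) / (0.039798) = 0.50254.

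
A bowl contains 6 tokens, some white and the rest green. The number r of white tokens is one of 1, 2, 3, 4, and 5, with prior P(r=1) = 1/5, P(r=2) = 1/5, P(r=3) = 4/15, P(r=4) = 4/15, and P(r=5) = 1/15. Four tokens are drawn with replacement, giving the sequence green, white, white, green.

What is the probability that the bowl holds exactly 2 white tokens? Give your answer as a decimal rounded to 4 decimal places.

0.2202

Under each hypothesis, the probability of the observed sequence is: P(data | r = 1) = (5/6)(1/6)(1/6)(5/6) = 0.01929; P(data | r = 2) = (4/6)(2/6)(2/6)(4/6) = 0.049383; P(data | r = 3) = (3/6)(3/6)(3/6)(3/6) = 0.0625; P(data | r = 4) = (2/6)(4/6)(4/6)(2/6) = 0.049383; P(data | r = 5) = (1/6)(5/6)(5/6)(1/6) = 0.01929.
Weighting by the prior gives 1/5 · 0.01929 = 0.003858, 1/5 · 0.049383 = 0.0098765, 4/15 · 0.0625 = 0.016667, 4/15 · 0.049383 = 0.013169, 1/15 · 0.01929 = 0.001286; with total 0.044856.
By Bayes' rule, P(r = 2 | data) = (0.0098765) / (0.044856) = 0.22018.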